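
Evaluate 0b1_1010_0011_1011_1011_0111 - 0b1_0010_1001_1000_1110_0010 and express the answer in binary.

Subtract column by column in base 2:
  1-0 → 1
  1-1 → 0
  1-0 → 1
  0-0 → 0
  1-0 → 1
  1-1 → 0
  0-1 → 1 (borrow)
  1-1-1 → 1 (borrow)
  1-0-1 → 0
  1-0 → 1
  0-0 → 0
  1-1 → 0
  1-1 → 0
  1-0 → 1
  0-0 → 0
  0-1 → 1 (borrow)
  0-0-1 → 1 (borrow)
  1-1-1 → 1 (borrow)
  0-0-1 → 1 (borrow)
  1-0-1 → 0
  1-1 → 0

0b1111010001011010101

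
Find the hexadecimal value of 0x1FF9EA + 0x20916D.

0x408B57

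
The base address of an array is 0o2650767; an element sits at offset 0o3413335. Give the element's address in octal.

Add column by column in base 8, right to left:
  7+5 = 4 carry 1
  6+3+1 = 2 carry 1
  7+3+1 = 3 carry 1
  0+3+1 = 4
  5+1 = 6
  6+4 = 2 carry 1
  2+3+1 = 6

0o6264324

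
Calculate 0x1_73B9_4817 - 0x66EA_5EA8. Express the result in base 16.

0x10CCEE96F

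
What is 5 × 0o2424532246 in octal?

0o14547303476

Multiply each base-8 digit by 5, carrying:
  6×5 = 30 → write 6 carry 3
  4×5+3 = 23 → write 7 carry 2
  2×5+2 = 12 → write 4 carry 1
  2×5+1 = 11 → write 3 carry 1
  3×5+1 = 16 → write 0 carry 2
  5×5+2 = 27 → write 3 carry 3
  4×5+3 = 23 → write 7 carry 2
  2×5+2 = 12 → write 4 carry 1
  4×5+1 = 21 → write 5 carry 2
  2×5+2 = 12 → write 4 carry 1
  remaining carry: 1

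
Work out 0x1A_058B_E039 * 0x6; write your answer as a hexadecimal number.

0x9C21474156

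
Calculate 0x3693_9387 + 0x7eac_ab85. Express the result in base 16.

0xb5403f0c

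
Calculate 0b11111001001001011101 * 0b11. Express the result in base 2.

Multiply each base-2 digit by 3, carrying:
  1×3 = 3 → write 1 carry 1
  0×3+1 = 1 → write 1
  1×3 = 3 → write 1 carry 1
  1×3+1 = 4 → write 0 carry 2
  1×3+2 = 5 → write 1 carry 2
  0×3+2 = 2 → write 0 carry 1
  1×3+1 = 4 → write 0 carry 2
  0×3+2 = 2 → write 0 carry 1
  0×3+1 = 1 → write 1
  1×3 = 3 → write 1 carry 1
  0×3+1 = 1 → write 1
  0×3 = 0 → write 0
  1×3 = 3 → write 1 carry 1
  0×3+1 = 1 → write 1
  0×3 = 0 → write 0
  1×3 = 3 → write 1 carry 1
  1×3+1 = 4 → write 0 carry 2
  1×3+2 = 5 → write 1 carry 2
  1×3+2 = 5 → write 1 carry 2
  1×3+2 = 5 → write 1 carry 2
  remaining carry: 10

0b1011101011011100010111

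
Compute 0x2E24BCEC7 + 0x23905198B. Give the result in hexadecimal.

0x51B50E852

Add column by column in base 16, right to left:
  7+B = 2 carry 1
  C+8+1 = 5 carry 1
  E+9+1 = 8 carry 1
  C+1+1 = E
  B+5 = 0 carry 1
  4+0+1 = 5
  2+9 = B
  E+3 = 1 carry 1
  2+2+1 = 5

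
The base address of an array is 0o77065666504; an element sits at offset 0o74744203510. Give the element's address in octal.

Add column by column in base 8, right to left:
  4+0 = 4
  0+1 = 1
  5+5 = 2 carry 1
  6+3+1 = 2 carry 1
  6+0+1 = 7
  6+2 = 0 carry 1
  5+4+1 = 2 carry 1
  6+4+1 = 3 carry 1
  0+7+1 = 0 carry 1
  7+4+1 = 4 carry 1
  7+7+1 = 7 carry 1
  final carry 1

0o174032072214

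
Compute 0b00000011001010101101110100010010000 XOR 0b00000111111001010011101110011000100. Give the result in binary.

0b00000100110011111110011010001010100

XOR bit by bit (1 where the bits differ):
  00000011001010101101110100010010000
^ 00000111111001010011101110011000100
= 00000100110011111110011010001010100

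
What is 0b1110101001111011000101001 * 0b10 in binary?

0b11101010011110110001010010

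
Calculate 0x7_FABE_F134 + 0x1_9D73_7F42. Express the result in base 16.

0x998327076

Add column by column in base 16, right to left:
  4+2 = 6
  3+4 = 7
  1+F = 0 carry 1
  F+7+1 = 7 carry 1
  E+3+1 = 2 carry 1
  B+7+1 = 3 carry 1
  A+D+1 = 8 carry 1
  F+9+1 = 9 carry 1
  7+1+1 = 9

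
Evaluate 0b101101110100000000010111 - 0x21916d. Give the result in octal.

0b101101110100000000010111 = 0o55640027 in octal.
0x21916d = 0o10310555 in octal.
Subtract column by column in base 8:
  7-5 → 2
  2-5 → 5 (borrow)
  0-5-1 → 2 (borrow)
  0-0-1 → 7 (borrow)
  4-1-1 → 2
  6-3 → 3
  5-0 → 5
  5-1 → 4

0o45327252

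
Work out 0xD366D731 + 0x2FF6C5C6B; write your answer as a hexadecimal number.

0x3D2D3339C

Add column by column in base 16, right to left:
  1+B = C
  3+6 = 9
  7+C = 3 carry 1
  D+5+1 = 3 carry 1
  6+C+1 = 3 carry 1
  6+6+1 = D
  3+F = 2 carry 1
  D+F+1 = D carry 1
  0+2+1 = 3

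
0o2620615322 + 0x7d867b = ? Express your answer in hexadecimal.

0o2620615322 = 0x16431ad2 in hexadecimal.
Add column by column in base 16, right to left:
  2+b = d
  d+7 = 4 carry 1
  a+6+1 = 1 carry 1
  1+8+1 = a
  3+d = 0 carry 1
  4+7+1 = c
  6+0 = 6
  1+0 = 1

0x16c0a14d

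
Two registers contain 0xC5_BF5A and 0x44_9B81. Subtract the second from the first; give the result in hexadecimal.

Subtract column by column in base 16:
  A-1 → 9
  5-8 → D (borrow)
  F-B-1 → 3
  B-9 → 2
  5-4 → 1
  C-4 → 8

0x8123D9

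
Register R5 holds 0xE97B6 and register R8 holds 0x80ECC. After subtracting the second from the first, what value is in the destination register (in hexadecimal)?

0x688EA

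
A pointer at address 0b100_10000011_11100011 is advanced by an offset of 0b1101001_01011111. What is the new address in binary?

0b1001110110101000010

Add column by column in base 2, right to left:
  1+1 = 0 carry 1
  1+1+1 = 1 carry 1
  0+1+1 = 0 carry 1
  0+1+1 = 0 carry 1
  0+1+1 = 0 carry 1
  1+0+1 = 0 carry 1
  1+1+1 = 1 carry 1
  1+0+1 = 0 carry 1
  1+1+1 = 1 carry 1
  1+0+1 = 0 carry 1
  0+0+1 = 1
  0+1 = 1
  0+0 = 0
  0+1 = 1
  0+1 = 1
  1+0 = 1
  0+0 = 0
  0+0 = 0
  1+0 = 1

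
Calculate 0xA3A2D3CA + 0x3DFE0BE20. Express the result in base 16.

0x4838391EA

Add column by column in base 16, right to left:
  A+0 = A
  C+2 = E
  3+E = 1 carry 1
  D+B+1 = 9 carry 1
  2+0+1 = 3
  A+E = 8 carry 1
  3+F+1 = 3 carry 1
  A+D+1 = 8 carry 1
  0+3+1 = 4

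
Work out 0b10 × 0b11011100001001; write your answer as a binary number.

Multiply each base-2 digit by 2, carrying:
  1×2 = 2 → write 0 carry 1
  0×2+1 = 1 → write 1
  0×2 = 0 → write 0
  1×2 = 2 → write 0 carry 1
  0×2+1 = 1 → write 1
  0×2 = 0 → write 0
  0×2 = 0 → write 0
  0×2 = 0 → write 0
  1×2 = 2 → write 0 carry 1
  1×2+1 = 3 → write 1 carry 1
  1×2+1 = 3 → write 1 carry 1
  0×2+1 = 1 → write 1
  1×2 = 2 → write 0 carry 1
  1×2+1 = 3 → write 1 carry 1
  remaining carry: 1

0b110111000010010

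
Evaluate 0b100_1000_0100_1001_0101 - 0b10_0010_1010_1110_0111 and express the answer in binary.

0b100101100110101110

Subtract column by column in base 2:
  1-1 → 0
  0-1 → 1 (borrow)
  1-1-1 → 1 (borrow)
  0-0-1 → 1 (borrow)
  1-0-1 → 0
  0-1 → 1 (borrow)
  0-1-1 → 0 (borrow)
  1-1-1 → 1 (borrow)
  0-0-1 → 1 (borrow)
  0-1-1 → 0 (borrow)
  1-0-1 → 0
  0-1 → 1 (borrow)
  0-0-1 → 1 (borrow)
  0-1-1 → 0 (borrow)
  0-0-1 → 1 (borrow)
  1-0-1 → 0
  0-0 → 0
  0-1 → 1 (borrow)
  1-0-1 → 0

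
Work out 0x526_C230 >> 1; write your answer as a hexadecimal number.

1 bits is not a whole number of base-16 digits; in binary: 101001001101100001000110000 >> 1 = 10100100110110000100011000.

0x2936118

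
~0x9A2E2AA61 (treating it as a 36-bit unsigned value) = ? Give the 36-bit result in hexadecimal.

Each hex digit d becomes F−d:
  9→6, A→5, 2→D, E→1, 2→D, A→5, A→5, 6→9, 1→E

0x65D1D559E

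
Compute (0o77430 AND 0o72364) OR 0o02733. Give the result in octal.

0o77430 AND 0o72364 = 0o72020.
Then OR with 0o02733.

0o72733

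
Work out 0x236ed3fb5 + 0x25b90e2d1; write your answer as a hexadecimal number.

0x4927e2286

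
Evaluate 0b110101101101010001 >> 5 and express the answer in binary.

0b1101011011010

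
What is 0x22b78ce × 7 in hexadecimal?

Multiply each base-16 digit by 7, carrying:
  e×7 = 98 → write 2 carry 6
  c×7+6 = 90 → write a carry 5
  8×7+5 = 61 → write d carry 3
  7×7+3 = 52 → write 4 carry 3
  b×7+3 = 80 → write 0 carry 5
  2×7+5 = 19 → write 3 carry 1
  2×7+1 = 15 → write f

0xf304da2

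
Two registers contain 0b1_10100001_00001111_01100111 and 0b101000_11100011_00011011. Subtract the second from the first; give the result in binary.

0b1011110000010110001001100

Subtract column by column in base 2:
  1-1 → 0
  1-1 → 0
  1-0 → 1
  0-1 → 1 (borrow)
  0-1-1 → 0 (borrow)
  1-0-1 → 0
  1-0 → 1
  0-0 → 0
  1-1 → 0
  1-1 → 0
  1-0 → 1
  1-0 → 1
  0-0 → 0
  0-1 → 1 (borrow)
  0-1-1 → 0 (borrow)
  0-1-1 → 0 (borrow)
  1-0-1 → 0
  0-0 → 0
  0-0 → 0
  0-1 → 1 (borrow)
  0-0-1 → 1 (borrow)
  1-1-1 → 1 (borrow)
  0-0-1 → 1 (borrow)
  1-0-1 → 0
  1-0 → 1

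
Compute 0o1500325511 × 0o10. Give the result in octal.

0o15003255110

Multiply each base-8 digit by 8, carrying:
  1×8 = 8 → write 0 carry 1
  1×8+1 = 9 → write 1 carry 1
  5×8+1 = 41 → write 1 carry 5
  5×8+5 = 45 → write 5 carry 5
  2×8+5 = 21 → write 5 carry 2
  3×8+2 = 26 → write 2 carry 3
  0×8+3 = 3 → write 3
  0×8 = 0 → write 0
  5×8 = 40 → write 0 carry 5
  1×8+5 = 13 → write 5 carry 1
  remaining carry: 1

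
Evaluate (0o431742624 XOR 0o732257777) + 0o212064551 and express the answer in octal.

First 0o431742624 XOR 0o732257777 = 0o303515153.
Add column by column in base 8, right to left:
  3+1 = 4
  5+5 = 2 carry 1
  1+5+1 = 7
  5+4 = 1 carry 1
  1+6+1 = 0 carry 1
  5+0+1 = 6
  3+2 = 5
  0+1 = 1
  3+2 = 5

0o515601724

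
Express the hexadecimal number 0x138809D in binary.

0b1001110001000000010011101

Expand each hex digit to 4 bits: 1=0001 3=0011 8=1000 8=1000 0=0000 9=1001 D=1101.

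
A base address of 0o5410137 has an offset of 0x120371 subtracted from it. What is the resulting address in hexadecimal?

0o5410137 = 0x16105F in hexadecimal.
Subtract column by column in base 16:
  F-1 → E
  5-7 → E (borrow)
  0-3-1 → C (borrow)
  1-0-1 → 0
  6-2 → 4
  1-1 → 0

0x40CEE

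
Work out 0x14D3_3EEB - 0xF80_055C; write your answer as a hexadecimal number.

Subtract column by column in base 16:
  B-C → F (borrow)
  E-5-1 → 8
  E-5 → 9
  3-0 → 3
  3-0 → 3
  D-8 → 5
  4-F → 5 (borrow)
  1-0-1 → 0

0x553398F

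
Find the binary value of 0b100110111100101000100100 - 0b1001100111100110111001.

Subtract column by column in base 2:
  0-1 → 1 (borrow)
  0-0-1 → 1 (borrow)
  1-0-1 → 0
  0-1 → 1 (borrow)
  0-1-1 → 0 (borrow)
  1-1-1 → 1 (borrow)
  0-0-1 → 1 (borrow)
  0-1-1 → 0 (borrow)
  0-1-1 → 0 (borrow)
  1-0-1 → 0
  0-0 → 0
  1-1 → 0
  0-1 → 1 (borrow)
  0-1-1 → 0 (borrow)
  1-1-1 → 1 (borrow)
  1-0-1 → 0
  1-0 → 1
  1-1 → 0
  0-1 → 1 (borrow)
  1-0-1 → 0
  1-0 → 1
  0-1 → 1 (borrow)
  0-0-1 → 1 (borrow)
  1-0-1 → 0

0b11101010101000001101011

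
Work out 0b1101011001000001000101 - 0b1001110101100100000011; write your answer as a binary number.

0b11100011011101000010

Subtract column by column in base 2:
  1-1 → 0
  0-1 → 1 (borrow)
  1-0-1 → 0
  0-0 → 0
  0-0 → 0
  0-0 → 0
  1-0 → 1
  0-0 → 0
  0-1 → 1 (borrow)
  0-0-1 → 1 (borrow)
  0-0-1 → 1 (borrow)
  0-1-1 → 0 (borrow)
  1-1-1 → 1 (borrow)
  0-0-1 → 1 (borrow)
  0-1-1 → 0 (borrow)
  1-0-1 → 0
  1-1 → 0
  0-1 → 1 (borrow)
  1-1-1 → 1 (borrow)
  0-0-1 → 1 (borrow)
  1-0-1 → 0
  1-1 → 0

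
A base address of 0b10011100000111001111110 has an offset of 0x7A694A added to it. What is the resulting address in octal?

0b10011100000111001111110 = 0o23407176 in octal.
0x7A694A = 0o36464512 in octal.
Add column by column in base 8, right to left:
  6+2 = 0 carry 1
  7+1+1 = 1 carry 1
  1+5+1 = 7
  7+4 = 3 carry 1
  0+6+1 = 7
  4+4 = 0 carry 1
  3+6+1 = 2 carry 1
  2+3+1 = 6

0o62073710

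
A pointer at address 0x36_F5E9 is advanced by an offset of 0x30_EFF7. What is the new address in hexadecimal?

0x67E5E0

Add column by column in base 16, right to left:
  9+7 = 0 carry 1
  E+F+1 = E carry 1
  5+F+1 = 5 carry 1
  F+E+1 = E carry 1
  6+0+1 = 7
  3+3 = 6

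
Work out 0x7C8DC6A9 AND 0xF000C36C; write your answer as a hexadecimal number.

0x7000C228

AND each hex digit independently (no carries):
  7&F=7, C&0=0, 8&0=0, D&0=0, C&C=C, 6&3=2, A&6=2, 9&C=8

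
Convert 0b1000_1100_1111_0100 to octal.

Group the bits in threes: 001 000 110 011 110 100 → 106364.

0o106364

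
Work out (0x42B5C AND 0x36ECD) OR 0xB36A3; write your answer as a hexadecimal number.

0xB3EEF

0x42B5C AND 0x36ECD = 0x02A4C.
Then OR with 0xB36A3.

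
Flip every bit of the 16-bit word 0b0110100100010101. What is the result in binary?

0b1001011011101010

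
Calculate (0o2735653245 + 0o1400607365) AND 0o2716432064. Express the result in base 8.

0o316422020

Add column by column in base 8, right to left:
  5+5 = 2 carry 1
  4+6+1 = 3 carry 1
  2+3+1 = 6
  3+7 = 2 carry 1
  5+0+1 = 6
  6+6 = 4 carry 1
  5+0+1 = 6
  3+0 = 3
  7+4 = 3 carry 1
  2+1+1 = 4
Sum = 0o4336462632; now AND with 0o2716432064:
  4&2=0, 3&7=3, 3&1=1, 6&6=6, 4&4=4, 6&3=2, 2&2=2, 6&0=0, 3&6=2, 2&4=0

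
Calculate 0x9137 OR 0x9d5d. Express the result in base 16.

OR each hex digit independently (no carries):
  9|9=9, 1|d=d, 3|5=7, 7|d=f

0x9d7f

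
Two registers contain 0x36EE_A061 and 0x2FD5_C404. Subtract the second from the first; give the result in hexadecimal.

Subtract column by column in base 16:
  1-4 → D (borrow)
  6-0-1 → 5
  0-4 → C (borrow)
  A-C-1 → D (borrow)
  E-5-1 → 8
  E-D → 1
  6-F → 7 (borrow)
  3-2-1 → 0

0x718DC5D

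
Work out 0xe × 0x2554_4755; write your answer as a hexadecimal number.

0x20a9be6a6

Multiply each base-16 digit by 14, carrying:
  5×14 = 70 → write 6 carry 4
  5×14+4 = 74 → write a carry 4
  7×14+4 = 102 → write 6 carry 6
  4×14+6 = 62 → write e carry 3
  4×14+3 = 59 → write b carry 3
  5×14+3 = 73 → write 9 carry 4
  5×14+4 = 74 → write a carry 4
  2×14+4 = 32 → write 0 carry 2
  remaining carry: 2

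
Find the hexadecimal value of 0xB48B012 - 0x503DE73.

0x644D19F

Subtract column by column in base 16:
  2-3 → F (borrow)
  1-7-1 → 9 (borrow)
  0-E-1 → 1 (borrow)
  B-D-1 → D (borrow)
  8-3-1 → 4
  4-0 → 4
  B-5 → 6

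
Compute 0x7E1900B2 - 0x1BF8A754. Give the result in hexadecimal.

0x6220595E

Subtract column by column in base 16:
  2-4 → E (borrow)
  B-5-1 → 5
  0-7 → 9 (borrow)
  0-A-1 → 5 (borrow)
  9-8-1 → 0
  1-F → 2 (borrow)
  E-B-1 → 2
  7-1 → 6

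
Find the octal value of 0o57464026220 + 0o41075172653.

Add column by column in base 8, right to left:
  0+3 = 3
  2+5 = 7
  2+6 = 0 carry 1
  6+2+1 = 1 carry 1
  2+7+1 = 2 carry 1
  0+1+1 = 2
  4+5 = 1 carry 1
  6+7+1 = 6 carry 1
  4+0+1 = 5
  7+1 = 0 carry 1
  5+4+1 = 2 carry 1
  final carry 1

0o120561221073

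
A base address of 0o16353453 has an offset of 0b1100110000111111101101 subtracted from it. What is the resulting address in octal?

0b1100110000111111101101 = 0o14607755 in octal.
Subtract column by column in base 8:
  3-5 → 6 (borrow)
  5-5-1 → 7 (borrow)
  4-7-1 → 4 (borrow)
  3-7-1 → 3 (borrow)
  5-0-1 → 4
  3-6 → 5 (borrow)
  6-4-1 → 1
  1-1 → 0

0o1543476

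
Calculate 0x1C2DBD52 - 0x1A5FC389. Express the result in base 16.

Subtract column by column in base 16:
  2-9 → 9 (borrow)
  5-8-1 → C (borrow)
  D-3-1 → 9
  B-C → F (borrow)
  D-F-1 → D (borrow)
  2-5-1 → C (borrow)
  C-A-1 → 1
  1-1 → 0

0x1CDF9C9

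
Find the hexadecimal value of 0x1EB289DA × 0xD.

Multiply each base-16 digit by 13, carrying:
  A×13 = 130 → write 2 carry 8
  D×13+8 = 177 → write 1 carry 11
  9×13+11 = 128 → write 0 carry 8
  8×13+8 = 112 → write 0 carry 7
  2×13+7 = 33 → write 1 carry 2
  B×13+2 = 145 → write 1 carry 9
  E×13+9 = 191 → write F carry 11
  1×13+11 = 24 → write 8 carry 1
  remaining carry: 1

0x18F110012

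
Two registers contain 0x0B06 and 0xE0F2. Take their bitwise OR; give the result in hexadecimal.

0xEBF6

OR each hex digit independently (no carries):
  0|E=E, B|0=B, 0|F=F, 6|2=6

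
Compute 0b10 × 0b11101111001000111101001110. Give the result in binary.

0b111011110010001111010011100

Multiply each base-2 digit by 2, carrying:
  0×2 = 0 → write 0
  1×2 = 2 → write 0 carry 1
  1×2+1 = 3 → write 1 carry 1
  1×2+1 = 3 → write 1 carry 1
  0×2+1 = 1 → write 1
  0×2 = 0 → write 0
  1×2 = 2 → write 0 carry 1
  0×2+1 = 1 → write 1
  1×2 = 2 → write 0 carry 1
  1×2+1 = 3 → write 1 carry 1
  1×2+1 = 3 → write 1 carry 1
  1×2+1 = 3 → write 1 carry 1
  0×2+1 = 1 → write 1
  0×2 = 0 → write 0
  0×2 = 0 → write 0
  1×2 = 2 → write 0 carry 1
  0×2+1 = 1 → write 1
  0×2 = 0 → write 0
  1×2 = 2 → write 0 carry 1
  1×2+1 = 3 → write 1 carry 1
  1×2+1 = 3 → write 1 carry 1
  1×2+1 = 3 → write 1 carry 1
  0×2+1 = 1 → write 1
  1×2 = 2 → write 0 carry 1
  1×2+1 = 3 → write 1 carry 1
  1×2+1 = 3 → write 1 carry 1
  remaining carry: 1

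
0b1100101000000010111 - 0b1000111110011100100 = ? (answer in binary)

Subtract column by column in base 2:
  1-0 → 1
  1-0 → 1
  1-1 → 0
  0-0 → 0
  1-0 → 1
  0-1 → 1 (borrow)
  0-1-1 → 0 (borrow)
  0-1-1 → 0 (borrow)
  0-0-1 → 1 (borrow)
  0-0-1 → 1 (borrow)
  0-1-1 → 0 (borrow)
  0-1-1 → 0 (borrow)
  1-1-1 → 1 (borrow)
  0-1-1 → 0 (borrow)
  1-1-1 → 1 (borrow)
  0-0-1 → 1 (borrow)
  0-0-1 → 1 (borrow)
  1-0-1 → 0
  1-1 → 0

0b11101001100110011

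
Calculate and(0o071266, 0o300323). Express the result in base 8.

0o000222

AND each oct digit independently (no carries):
  0&3=0, 7&0=0, 1&0=0, 2&3=2, 6&2=2, 6&3=2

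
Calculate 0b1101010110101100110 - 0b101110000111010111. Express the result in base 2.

0b111100101110001111

Subtract column by column in base 2:
  0-1 → 1 (borrow)
  1-1-1 → 1 (borrow)
  1-1-1 → 1 (borrow)
  0-0-1 → 1 (borrow)
  0-1-1 → 0 (borrow)
  1-0-1 → 0
  1-1 → 0
  0-1 → 1 (borrow)
  1-1-1 → 1 (borrow)
  0-0-1 → 1 (borrow)
  1-0-1 → 0
  1-0 → 1
  0-0 → 0
  1-1 → 0
  0-1 → 1 (borrow)
  1-1-1 → 1 (borrow)
  0-0-1 → 1 (borrow)
  1-1-1 → 1 (borrow)
  1-0-1 → 0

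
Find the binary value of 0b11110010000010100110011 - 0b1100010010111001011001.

Subtract column by column in base 2:
  1-1 → 0
  1-0 → 1
  0-0 → 0
  0-1 → 1 (borrow)
  1-1-1 → 1 (borrow)
  1-0-1 → 0
  0-1 → 1 (borrow)
  0-0-1 → 1 (borrow)
  1-0-1 → 0
  0-1 → 1 (borrow)
  1-1-1 → 1 (borrow)
  0-1-1 → 0 (borrow)
  0-0-1 → 1 (borrow)
  0-1-1 → 0 (borrow)
  0-0-1 → 1 (borrow)
  0-0-1 → 1 (borrow)
  1-1-1 → 1 (borrow)
  0-0-1 → 1 (borrow)
  0-0-1 → 1 (borrow)
  1-0-1 → 0
  1-1 → 0
  1-1 → 0
  1-0 → 1

0b10001111101011011011010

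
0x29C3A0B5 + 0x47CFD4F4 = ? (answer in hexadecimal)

Add column by column in base 16, right to left:
  5+4 = 9
  B+F = A carry 1
  0+4+1 = 5
  A+D = 7 carry 1
  3+F+1 = 3 carry 1
  C+C+1 = 9 carry 1
  9+7+1 = 1 carry 1
  2+4+1 = 7

0x719375A9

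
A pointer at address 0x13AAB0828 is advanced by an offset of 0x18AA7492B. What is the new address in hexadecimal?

0x2C5525153

Add column by column in base 16, right to left:
  8+B = 3 carry 1
  2+2+1 = 5
  8+9 = 1 carry 1
  0+4+1 = 5
  B+7 = 2 carry 1
  A+A+1 = 5 carry 1
  A+A+1 = 5 carry 1
  3+8+1 = C
  1+1 = 2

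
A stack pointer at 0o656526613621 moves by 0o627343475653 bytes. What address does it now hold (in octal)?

0o1506072311474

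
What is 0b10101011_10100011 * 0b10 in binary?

Multiply each base-2 digit by 2, carrying:
  1×2 = 2 → write 0 carry 1
  1×2+1 = 3 → write 1 carry 1
  0×2+1 = 1 → write 1
  0×2 = 0 → write 0
  0×2 = 0 → write 0
  1×2 = 2 → write 0 carry 1
  0×2+1 = 1 → write 1
  1×2 = 2 → write 0 carry 1
  1×2+1 = 3 → write 1 carry 1
  1×2+1 = 3 → write 1 carry 1
  0×2+1 = 1 → write 1
  1×2 = 2 → write 0 carry 1
  0×2+1 = 1 → write 1
  1×2 = 2 → write 0 carry 1
  0×2+1 = 1 → write 1
  1×2 = 2 → write 0 carry 1
  remaining carry: 1

0b10101011101000110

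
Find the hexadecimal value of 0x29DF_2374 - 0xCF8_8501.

Subtract column by column in base 16:
  4-1 → 3
  7-0 → 7
  3-5 → E (borrow)
  2-8-1 → 9 (borrow)
  F-8-1 → 6
  D-F → E (borrow)
  9-C-1 → C (borrow)
  2-0-1 → 1

0x1CE69E73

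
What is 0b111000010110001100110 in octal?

Group the bits in threes: 111 000 010 110 001 100 110 → 7026146.

0o7026146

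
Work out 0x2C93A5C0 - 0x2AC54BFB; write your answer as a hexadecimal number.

0x1CE59C5

Subtract column by column in base 16:
  0-B → 5 (borrow)
  C-F-1 → C (borrow)
  5-B-1 → 9 (borrow)
  A-4-1 → 5
  3-5 → E (borrow)
  9-C-1 → C (borrow)
  C-A-1 → 1
  2-2 → 0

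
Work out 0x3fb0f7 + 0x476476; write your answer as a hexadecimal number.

0x87156d

Add column by column in base 16, right to left:
  7+6 = d
  f+7 = 6 carry 1
  0+4+1 = 5
  b+6 = 1 carry 1
  f+7+1 = 7 carry 1
  3+4+1 = 8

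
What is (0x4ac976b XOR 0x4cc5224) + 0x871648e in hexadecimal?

0x8d229dd

First 0x4ac976b XOR 0x4cc5224 = 0x060c54f.
Add column by column in base 16, right to left:
  f+e = d carry 1
  4+8+1 = d
  5+4 = 9
  c+6 = 2 carry 1
  0+1+1 = 2
  6+7 = d
  0+8 = 8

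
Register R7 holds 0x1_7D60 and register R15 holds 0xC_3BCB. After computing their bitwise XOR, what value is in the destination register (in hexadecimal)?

0xD46AB

XOR each hex digit independently (no carries):
  1^C=D, 7^3=4, D^B=6, 6^C=A, 0^B=B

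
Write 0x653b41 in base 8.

0o31235501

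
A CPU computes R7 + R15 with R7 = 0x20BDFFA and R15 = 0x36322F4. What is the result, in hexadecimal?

Add column by column in base 16, right to left:
  A+4 = E
  F+F = E carry 1
  F+2+1 = 2 carry 1
  D+2+1 = 0 carry 1
  B+3+1 = F
  0+6 = 6
  2+3 = 5

0x56F02EE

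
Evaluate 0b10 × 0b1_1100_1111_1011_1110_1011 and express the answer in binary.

0b1110011111011111010110

Multiply each base-2 digit by 2, carrying:
  1×2 = 2 → write 0 carry 1
  1×2+1 = 3 → write 1 carry 1
  0×2+1 = 1 → write 1
  1×2 = 2 → write 0 carry 1
  0×2+1 = 1 → write 1
  1×2 = 2 → write 0 carry 1
  1×2+1 = 3 → write 1 carry 1
  1×2+1 = 3 → write 1 carry 1
  1×2+1 = 3 → write 1 carry 1
  1×2+1 = 3 → write 1 carry 1
  0×2+1 = 1 → write 1
  1×2 = 2 → write 0 carry 1
  1×2+1 = 3 → write 1 carry 1
  1×2+1 = 3 → write 1 carry 1
  1×2+1 = 3 → write 1 carry 1
  1×2+1 = 3 → write 1 carry 1
  0×2+1 = 1 → write 1
  0×2 = 0 → write 0
  1×2 = 2 → write 0 carry 1
  1×2+1 = 3 → write 1 carry 1
  1×2+1 = 3 → write 1 carry 1
  remaining carry: 1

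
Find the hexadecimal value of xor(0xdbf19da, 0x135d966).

0xc8ac0bc

XOR each hex digit independently (no carries):
  d^1=c, b^3=8, f^5=a, 1^d=c, 9^9=0, d^6=b, a^6=c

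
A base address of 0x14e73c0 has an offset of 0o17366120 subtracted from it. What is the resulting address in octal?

0x14e73c0 = 0o123471700 in octal.
Subtract column by column in base 8:
  0-0 → 0
  0-2 → 6 (borrow)
  7-1-1 → 5
  1-6 → 3 (borrow)
  7-6-1 → 0
  4-3 → 1
  3-7 → 4 (borrow)
  2-1-1 → 0
  1-0 → 1

0o104103560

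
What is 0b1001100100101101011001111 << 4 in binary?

Left shift by 4: append 4 zero bits.

0b10011001001011010110011110000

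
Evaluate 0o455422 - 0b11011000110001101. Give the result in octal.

0b11011000110001101 = 0o330615 in octal.
Subtract column by column in base 8:
  2-5 → 5 (borrow)
  2-1-1 → 0
  4-6 → 6 (borrow)
  5-0-1 → 4
  5-3 → 2
  4-3 → 1

0o124605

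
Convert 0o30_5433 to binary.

0b11000101100011011

Each octal digit is 3 bits: 3=011 0=000 5=101 4=100 3=011 3=011.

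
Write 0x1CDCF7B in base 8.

Expand each hex digit to 4 bits: 1=0001 C=1100 D=1101 C=1100 F=1111 7=0111 B=1011.
Group the bits in threes: 001 110 011 011 100 111 101 111 011 → 163347573.

0o163347573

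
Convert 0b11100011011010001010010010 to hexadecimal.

Group the bits into nibbles: 0011 1000 1101 1010 0010 1001 0010 → 38DA292.

0x38DA292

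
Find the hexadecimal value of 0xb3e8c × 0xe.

0x9d6ba8

Multiply each base-16 digit by 14, carrying:
  c×14 = 168 → write 8 carry 10
  8×14+10 = 122 → write a carry 7
  e×14+7 = 203 → write b carry 12
  3×14+12 = 54 → write 6 carry 3
  b×14+3 = 157 → write d carry 9
  remaining carry: 9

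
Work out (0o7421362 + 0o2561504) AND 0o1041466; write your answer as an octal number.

0o1066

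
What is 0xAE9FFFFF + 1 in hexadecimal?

The trailing 5 digits are F (max in base 16), so adding 1 cascades: they roll to 0 and the next digit up increments.

0xAEA00000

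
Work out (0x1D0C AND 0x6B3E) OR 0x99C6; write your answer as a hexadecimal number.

0x99CE

0x1D0C AND 0x6B3E = 0x090C.
Then OR with 0x99C6.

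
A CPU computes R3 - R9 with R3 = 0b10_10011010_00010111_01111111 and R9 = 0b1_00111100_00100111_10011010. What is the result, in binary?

Subtract column by column in base 2:
  1-0 → 1
  1-1 → 0
  1-0 → 1
  1-1 → 0
  1-1 → 0
  1-0 → 1
  1-0 → 1
  0-1 → 1 (borrow)
  1-1-1 → 1 (borrow)
  1-1-1 → 1 (borrow)
  1-1-1 → 1 (borrow)
  0-0-1 → 1 (borrow)
  1-0-1 → 0
  0-1 → 1 (borrow)
  0-0-1 → 1 (borrow)
  0-0-1 → 1 (borrow)
  0-0-1 → 1 (borrow)
  1-0-1 → 0
  0-1 → 1 (borrow)
  1-1-1 → 1 (borrow)
  1-1-1 → 1 (borrow)
  0-1-1 → 0 (borrow)
  0-0-1 → 1 (borrow)
  1-0-1 → 0
  0-1 → 1 (borrow)
  1-0-1 → 0

0b1010111011110111111100101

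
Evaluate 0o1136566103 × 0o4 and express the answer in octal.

0o4572730414

Multiply each base-8 digit by 4, carrying:
  3×4 = 12 → write 4 carry 1
  0×4+1 = 1 → write 1
  1×4 = 4 → write 4
  6×4 = 24 → write 0 carry 3
  6×4+3 = 27 → write 3 carry 3
  5×4+3 = 23 → write 7 carry 2
  6×4+2 = 26 → write 2 carry 3
  3×4+3 = 15 → write 7 carry 1
  1×4+1 = 5 → write 5
  1×4 = 4 → write 4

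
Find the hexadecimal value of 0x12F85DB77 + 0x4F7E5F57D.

0x6276BD0F4

Add column by column in base 16, right to left:
  7+D = 4 carry 1
  7+7+1 = F
  B+5 = 0 carry 1
  D+F+1 = D carry 1
  5+5+1 = B
  8+E = 6 carry 1
  F+7+1 = 7 carry 1
  2+F+1 = 2 carry 1
  1+4+1 = 6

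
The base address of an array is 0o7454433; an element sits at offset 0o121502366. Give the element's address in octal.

0o131157021

Add column by column in base 8, right to left:
  3+6 = 1 carry 1
  3+6+1 = 2 carry 1
  4+3+1 = 0 carry 1
  4+2+1 = 7
  5+0 = 5
  4+5 = 1 carry 1
  7+1+1 = 1 carry 1
  0+2+1 = 3
  0+1 = 1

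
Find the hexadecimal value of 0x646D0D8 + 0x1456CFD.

Add column by column in base 16, right to left:
  8+D = 5 carry 1
  D+F+1 = D carry 1
  0+C+1 = D
  D+6 = 3 carry 1
  6+5+1 = C
  4+4 = 8
  6+1 = 7

0x78C3DD5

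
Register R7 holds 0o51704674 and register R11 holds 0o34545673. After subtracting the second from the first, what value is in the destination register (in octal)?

Subtract column by column in base 8:
  4-3 → 1
  7-7 → 0
  6-6 → 0
  4-5 → 7 (borrow)
  0-4-1 → 3 (borrow)
  7-5-1 → 1
  1-4 → 5 (borrow)
  5-3-1 → 1

0o15137001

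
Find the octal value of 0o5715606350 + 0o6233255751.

0o14151064321

Add column by column in base 8, right to left:
  0+1 = 1
  5+5 = 2 carry 1
  3+7+1 = 3 carry 1
  6+5+1 = 4 carry 1
  0+5+1 = 6
  6+2 = 0 carry 1
  5+3+1 = 1 carry 1
  1+3+1 = 5
  7+2 = 1 carry 1
  5+6+1 = 4 carry 1
  final carry 1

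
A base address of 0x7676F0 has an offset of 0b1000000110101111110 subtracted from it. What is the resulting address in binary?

0x7676F0 = 0b11101100111011011110000 in binary.
Subtract column by column in base 2:
  0-0 → 0
  0-1 → 1 (borrow)
  0-1-1 → 0 (borrow)
  0-1-1 → 0 (borrow)
  1-1-1 → 1 (borrow)
  1-1-1 → 1 (borrow)
  1-1-1 → 1 (borrow)
  1-0-1 → 0
  0-1 → 1 (borrow)
  1-0-1 → 0
  1-1 → 0
  0-1 → 1 (borrow)
  1-0-1 → 0
  1-0 → 1
  1-0 → 1
  0-0 → 0
  0-0 → 0
  1-0 → 1
  1-1 → 0
  0-0 → 0
  1-0 → 1
  1-0 → 1
  1-0 → 1

0b11100100110100101110010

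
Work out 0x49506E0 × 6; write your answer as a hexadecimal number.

0x1B7E2940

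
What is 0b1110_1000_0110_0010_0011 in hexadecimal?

0xE8623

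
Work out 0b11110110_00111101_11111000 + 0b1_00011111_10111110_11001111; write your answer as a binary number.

Add column by column in base 2, right to left:
  0+1 = 1
  0+1 = 1
  0+1 = 1
  1+1 = 0 carry 1
  1+0+1 = 0 carry 1
  1+0+1 = 0 carry 1
  1+1+1 = 1 carry 1
  1+1+1 = 1 carry 1
  1+0+1 = 0 carry 1
  0+1+1 = 0 carry 1
  1+1+1 = 1 carry 1
  1+1+1 = 1 carry 1
  1+1+1 = 1 carry 1
  1+1+1 = 1 carry 1
  0+0+1 = 1
  0+1 = 1
  0+1 = 1
  1+1 = 0 carry 1
  1+1+1 = 1 carry 1
  0+1+1 = 0 carry 1
  1+1+1 = 1 carry 1
  1+0+1 = 0 carry 1
  1+0+1 = 0 carry 1
  1+0+1 = 0 carry 1
  0+1+1 = 0 carry 1
  final carry 1

0b10000101011111110011000111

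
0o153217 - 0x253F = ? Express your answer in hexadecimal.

0xB150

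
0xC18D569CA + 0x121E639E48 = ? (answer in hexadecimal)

0x1E37390812

Add column by column in base 16, right to left:
  A+8 = 2 carry 1
  C+4+1 = 1 carry 1
  9+E+1 = 8 carry 1
  6+9+1 = 0 carry 1
  5+3+1 = 9
  D+6 = 3 carry 1
  8+E+1 = 7 carry 1
  1+1+1 = 3
  C+2 = E
  0+1 = 1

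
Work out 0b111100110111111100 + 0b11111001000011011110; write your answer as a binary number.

Add column by column in base 2, right to left:
  0+0 = 0
  0+1 = 1
  1+1 = 0 carry 1
  1+1+1 = 1 carry 1
  1+1+1 = 1 carry 1
  1+0+1 = 0 carry 1
  1+1+1 = 1 carry 1
  1+1+1 = 1 carry 1
  1+0+1 = 0 carry 1
  0+0+1 = 1
  1+0 = 1
  1+0 = 1
  0+1 = 1
  0+0 = 0
  1+0 = 1
  1+1 = 0 carry 1
  1+1+1 = 1 carry 1
  1+1+1 = 1 carry 1
  0+1+1 = 0 carry 1
  0+1+1 = 0 carry 1
  final carry 1

0b100110101111011011010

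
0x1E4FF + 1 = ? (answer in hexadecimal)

0x1E500

The trailing 2 digits are F (max in base 16), so adding 1 cascades: they roll to 0 and the next digit up increments.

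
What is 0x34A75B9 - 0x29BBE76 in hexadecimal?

0xAEB743

Subtract column by column in base 16:
  9-6 → 3
  B-7 → 4
  5-E → 7 (borrow)
  7-B-1 → B (borrow)
  A-B-1 → E (borrow)
  4-9-1 → A (borrow)
  3-2-1 → 0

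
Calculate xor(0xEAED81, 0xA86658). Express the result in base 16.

XOR each hex digit independently (no carries):
  E^A=4, A^8=2, E^6=8, D^6=B, 8^5=D, 1^8=9

0x428BD9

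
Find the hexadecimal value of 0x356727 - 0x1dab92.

Subtract column by column in base 16:
  7-2 → 5
  2-9 → 9 (borrow)
  7-b-1 → b (borrow)
  6-a-1 → b (borrow)
  5-d-1 → 7 (borrow)
  3-1-1 → 1

0x17bb95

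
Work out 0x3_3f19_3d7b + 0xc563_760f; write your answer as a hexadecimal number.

0x4047cb38a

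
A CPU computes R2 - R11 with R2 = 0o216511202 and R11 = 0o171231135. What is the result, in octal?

0o25260045

Subtract column by column in base 8:
  2-5 → 5 (borrow)
  0-3-1 → 4 (borrow)
  2-1-1 → 0
  1-1 → 0
  1-3 → 6 (borrow)
  5-2-1 → 2
  6-1 → 5
  1-7 → 2 (borrow)
  2-1-1 → 0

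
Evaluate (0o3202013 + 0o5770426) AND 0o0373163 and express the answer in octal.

Add column by column in base 8, right to left:
  3+6 = 1 carry 1
  1+2+1 = 4
  0+4 = 4
  2+0 = 2
  0+7 = 7
  2+7 = 1 carry 1
  3+5+1 = 1 carry 1
  final carry 1
Sum = 0o11172441; now AND with 0o0373163:
  1&0=0, 1&0=0, 1&3=1, 7&7=7, 2&3=2, 4&1=0, 4&6=4, 1&3=1

0o172041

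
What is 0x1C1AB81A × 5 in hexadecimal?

0x8C859882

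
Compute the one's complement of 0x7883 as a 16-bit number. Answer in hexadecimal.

0x877C

Each hex digit d becomes F−d:
  7→8, 8→7, 8→7, 3→C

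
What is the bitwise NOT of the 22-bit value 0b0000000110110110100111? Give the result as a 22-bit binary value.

0b1111111001001001011000

Invert each bit: 0000000110110110100111 → 1111111001001001011000.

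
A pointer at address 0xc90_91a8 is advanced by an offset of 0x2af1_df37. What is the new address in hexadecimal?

Add column by column in base 16, right to left:
  8+7 = f
  a+3 = d
  1+f = 0 carry 1
  9+d+1 = 7 carry 1
  0+1+1 = 2
  9+f = 8 carry 1
  c+a+1 = 7 carry 1
  0+2+1 = 3

0x378270df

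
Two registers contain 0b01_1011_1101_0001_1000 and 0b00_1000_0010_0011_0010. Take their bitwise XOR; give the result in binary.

0b010011111100101010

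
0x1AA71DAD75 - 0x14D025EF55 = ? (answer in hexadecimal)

Subtract column by column in base 16:
  5-5 → 0
  7-5 → 2
  D-F → E (borrow)
  A-E-1 → B (borrow)
  D-5-1 → 7
  1-2 → F (borrow)
  7-0-1 → 6
  A-D → D (borrow)
  A-4-1 → 5
  1-1 → 0

0x5D6F7BE20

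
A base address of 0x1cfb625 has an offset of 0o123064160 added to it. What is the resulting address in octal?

0x1cfb625 = 0o163733045 in octal.
Add column by column in base 8, right to left:
  5+0 = 5
  4+6 = 2 carry 1
  0+1+1 = 2
  3+4 = 7
  3+6 = 1 carry 1
  7+0+1 = 0 carry 1
  3+3+1 = 7
  6+2 = 0 carry 1
  1+1+1 = 3

0o307017225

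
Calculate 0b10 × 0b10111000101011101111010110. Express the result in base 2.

0b101110001010111011110101100

Multiply each base-2 digit by 2, carrying:
  0×2 = 0 → write 0
  1×2 = 2 → write 0 carry 1
  1×2+1 = 3 → write 1 carry 1
  0×2+1 = 1 → write 1
  1×2 = 2 → write 0 carry 1
  0×2+1 = 1 → write 1
  1×2 = 2 → write 0 carry 1
  1×2+1 = 3 → write 1 carry 1
  1×2+1 = 3 → write 1 carry 1
  1×2+1 = 3 → write 1 carry 1
  0×2+1 = 1 → write 1
  1×2 = 2 → write 0 carry 1
  1×2+1 = 3 → write 1 carry 1
  1×2+1 = 3 → write 1 carry 1
  0×2+1 = 1 → write 1
  1×2 = 2 → write 0 carry 1
  0×2+1 = 1 → write 1
  1×2 = 2 → write 0 carry 1
  0×2+1 = 1 → write 1
  0×2 = 0 → write 0
  0×2 = 0 → write 0
  1×2 = 2 → write 0 carry 1
  1×2+1 = 3 → write 1 carry 1
  1×2+1 = 3 → write 1 carry 1
  0×2+1 = 1 → write 1
  1×2 = 2 → write 0 carry 1
  remaining carry: 1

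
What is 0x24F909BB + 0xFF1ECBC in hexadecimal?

0x34EAF677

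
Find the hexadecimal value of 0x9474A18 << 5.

5 bits is not a whole number of base-16 digits; in binary: 1001010001110100101000011000 << 5 = 100101000111010010100001100000000.

0x128E94300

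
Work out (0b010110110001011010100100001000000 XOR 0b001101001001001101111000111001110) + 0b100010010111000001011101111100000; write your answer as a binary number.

0b111110001111011000111010101101110

First 0b010110110001011010100100001000000 XOR 0b001101001001001101111000111001110 = 0b011011111000010111011100110001110.
Add column by column in base 2, right to left:
  0+0 = 0
  1+0 = 1
  1+0 = 1
  1+0 = 1
  0+0 = 0
  0+1 = 1
  0+1 = 1
  1+1 = 0 carry 1
  1+1+1 = 1 carry 1
  0+1+1 = 0 carry 1
  0+0+1 = 1
  1+1 = 0 carry 1
  1+1+1 = 1 carry 1
  1+1+1 = 1 carry 1
  0+0+1 = 1
  1+1 = 0 carry 1
  1+0+1 = 0 carry 1
  1+0+1 = 0 carry 1
  0+0+1 = 1
  1+0 = 1
  0+0 = 0
  0+1 = 1
  0+1 = 1
  0+1 = 1
  1+0 = 1
  1+1 = 0 carry 1
  1+0+1 = 0 carry 1
  1+0+1 = 0 carry 1
  1+1+1 = 1 carry 1
  0+0+1 = 1
  1+0 = 1
  1+0 = 1
  0+1 = 1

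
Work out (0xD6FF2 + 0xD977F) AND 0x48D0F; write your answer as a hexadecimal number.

0x501

Add column by column in base 16, right to left:
  2+F = 1 carry 1
  F+7+1 = 7 carry 1
  F+7+1 = 7 carry 1
  6+9+1 = 0 carry 1
  D+D+1 = B carry 1
  final carry 1
Sum = 0x1B0771; now AND with 0x48D0F:
  1&0=0, B&4=0, 0&8=0, 7&D=5, 7&0=0, 1&F=1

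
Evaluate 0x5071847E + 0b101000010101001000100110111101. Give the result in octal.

0x5071847E = 0o12034302176 in octal.
0b101000010101001000100110111101 = 0o5025104675 in octal.
Add column by column in base 8, right to left:
  6+5 = 3 carry 1
  7+7+1 = 7 carry 1
  1+6+1 = 0 carry 1
  2+4+1 = 7
  0+0 = 0
  3+1 = 4
  4+5 = 1 carry 1
  3+2+1 = 6
  0+0 = 0
  2+5 = 7
  1+0 = 1

0o17061407073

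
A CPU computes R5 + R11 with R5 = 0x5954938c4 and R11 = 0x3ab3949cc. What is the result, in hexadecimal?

Add column by column in base 16, right to left:
  4+c = 0 carry 1
  c+c+1 = 9 carry 1
  8+9+1 = 2 carry 1
  3+4+1 = 8
  9+9 = 2 carry 1
  4+3+1 = 8
  5+b = 0 carry 1
  9+a+1 = 4 carry 1
  5+3+1 = 9

0x940828290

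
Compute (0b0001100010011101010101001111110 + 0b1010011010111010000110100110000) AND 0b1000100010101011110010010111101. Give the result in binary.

0b1000100000000011010010010101100

Add column by column in base 2, right to left:
  0+0 = 0
  1+0 = 1
  1+0 = 1
  1+0 = 1
  1+1 = 0 carry 1
  1+1+1 = 1 carry 1
  1+0+1 = 0 carry 1
  0+0+1 = 1
  0+1 = 1
  1+0 = 1
  0+1 = 1
  1+1 = 0 carry 1
  0+0+1 = 1
  1+0 = 1
  0+0 = 0
  1+0 = 1
  0+1 = 1
  1+0 = 1
  1+1 = 0 carry 1
  1+1+1 = 1 carry 1
  0+1+1 = 0 carry 1
  0+0+1 = 1
  1+1 = 0 carry 1
  0+0+1 = 1
  0+1 = 1
  0+1 = 1
  1+0 = 1
  1+0 = 1
  0+1 = 1
  0+0 = 0
  0+1 = 1
Sum = 0b1011111101010111011011110101110; now AND with 0b1000100010101011110010010111101:
  1011111101010111011011110101110
& 1000100010101011110010010111101
= 1000100000000011010010010101100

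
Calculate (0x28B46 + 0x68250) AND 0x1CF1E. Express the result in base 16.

Add column by column in base 16, right to left:
  6+0 = 6
  4+5 = 9
  B+2 = D
  8+8 = 0 carry 1
  2+6+1 = 9
Sum = 0x90D96; now AND with 0x1CF1E:
  9&1=1, 0&C=0, D&F=D, 9&1=1, 6&E=6

0x10D16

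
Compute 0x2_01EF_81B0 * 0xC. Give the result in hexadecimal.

0x18173A1440

Multiply each base-16 digit by 12, carrying:
  0×12 = 0 → write 0
  B×12 = 132 → write 4 carry 8
  1×12+8 = 20 → write 4 carry 1
  8×12+1 = 97 → write 1 carry 6
  F×12+6 = 186 → write A carry 11
  E×12+11 = 179 → write 3 carry 11
  1×12+11 = 23 → write 7 carry 1
  0×12+1 = 1 → write 1
  2×12 = 24 → write 8 carry 1
  remaining carry: 1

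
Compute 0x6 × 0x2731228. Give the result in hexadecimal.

0xEB26CF0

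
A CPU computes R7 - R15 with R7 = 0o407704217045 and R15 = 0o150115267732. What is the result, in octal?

0o237566727113

Subtract column by column in base 8:
  5-2 → 3
  4-3 → 1
  0-7 → 1 (borrow)
  7-7-1 → 7 (borrow)
  1-6-1 → 2 (borrow)
  2-2-1 → 7 (borrow)
  4-5-1 → 6 (borrow)
  0-1-1 → 6 (borrow)
  7-1-1 → 5
  7-0 → 7
  0-5 → 3 (borrow)
  4-1-1 → 2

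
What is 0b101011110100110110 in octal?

Group the bits in threes: 101 011 110 100 110 110 → 536466.

0o536466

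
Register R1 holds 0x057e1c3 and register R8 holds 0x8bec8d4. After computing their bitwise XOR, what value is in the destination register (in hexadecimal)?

XOR each hex digit independently (no carries):
  0^8=8, 5^b=e, 7^e=9, e^c=2, 1^8=9, c^d=1, 3^4=7

0x8e92917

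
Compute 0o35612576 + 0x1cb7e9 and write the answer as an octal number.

0o44746547

0x1cb7e9 = 0o7133751 in octal.
Add column by column in base 8, right to left:
  6+1 = 7
  7+5 = 4 carry 1
  5+7+1 = 5 carry 1
  2+3+1 = 6
  1+3 = 4
  6+1 = 7
  5+7 = 4 carry 1
  3+0+1 = 4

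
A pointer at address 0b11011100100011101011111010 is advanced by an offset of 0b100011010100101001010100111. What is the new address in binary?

Add column by column in base 2, right to left:
  0+1 = 1
  1+1 = 0 carry 1
  0+1+1 = 0 carry 1
  1+0+1 = 0 carry 1
  1+0+1 = 0 carry 1
  1+1+1 = 1 carry 1
  1+0+1 = 0 carry 1
  1+1+1 = 1 carry 1
  0+0+1 = 1
  1+1 = 0 carry 1
  0+0+1 = 1
  1+0 = 1
  1+1 = 0 carry 1
  1+0+1 = 0 carry 1
  0+1+1 = 0 carry 1
  0+0+1 = 1
  0+0 = 0
  1+1 = 0 carry 1
  0+0+1 = 1
  0+1 = 1
  1+0 = 1
  1+1 = 0 carry 1
  1+1+1 = 1 carry 1
  0+0+1 = 1
  1+0 = 1
  1+0 = 1
  0+1 = 1

0b111110111001000110110100001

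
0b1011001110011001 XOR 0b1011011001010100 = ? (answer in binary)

0b0000010111001101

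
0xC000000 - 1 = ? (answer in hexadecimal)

0xBFFFFFF

The trailing 6 digits are 0, so subtracting 1 borrows through: they become F and the next digit up decrements.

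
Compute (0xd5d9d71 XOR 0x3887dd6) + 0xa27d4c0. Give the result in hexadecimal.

0x18fdb567

First 0xd5d9d71 XOR 0x3887dd6 = 0xed5e0a7.
Add column by column in base 16, right to left:
  7+0 = 7
  a+c = 6 carry 1
  0+4+1 = 5
  e+d = b carry 1
  5+7+1 = d
  d+2 = f
  e+a = 8 carry 1
  final carry 1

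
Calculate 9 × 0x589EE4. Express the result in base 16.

Multiply each base-16 digit by 9, carrying:
  4×9 = 36 → write 4 carry 2
  E×9+2 = 128 → write 0 carry 8
  E×9+8 = 134 → write 6 carry 8
  9×9+8 = 89 → write 9 carry 5
  8×9+5 = 77 → write D carry 4
  5×9+4 = 49 → write 1 carry 3
  remaining carry: 3

0x31D9604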